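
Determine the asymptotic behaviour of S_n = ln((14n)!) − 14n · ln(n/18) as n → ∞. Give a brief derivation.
S_n ~ 14n · (ln 252 − 1) + O(ln n)

Stirling: ln((14n)!) = 14n ln(14n) − 14n + O(ln n).
  S_n = 14n ln(14n) − 14n − 14n ln(n/18) + O(ln n)
      = 14n ln(14n) − 14n ln n + 14n ln 18 − 14n + O(ln n)
      = 14n ln 14 + 14n ln 18 − 14n + O(ln n)
      = 14n (ln 252 − 1) + O(ln n).
Numerically ln(252) − 1 ≈ 4.5294.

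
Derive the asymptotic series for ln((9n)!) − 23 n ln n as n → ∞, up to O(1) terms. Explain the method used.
ln((9n)!) − 23 n ln n = −14 n ln n + 9(ln 9 − 1) n + (1/2) ln(2π·9n) + O(1/n)

Stirling: ln((9n)!) = 9n ln(9n) − 9n + (1/2) ln(2π·9n) + O(1/n).
Expand 9n ln(9n) = 9n (ln n + ln 9) = 9n ln n + 9n ln 9.
Subtract 23n ln n: leading term is (9 − 23) n ln n = −14 n ln n. The next term is 9n ln 9 − 9n = 9(ln 9 − 1) n. Then the (1/2) ln(2π·9n) correction.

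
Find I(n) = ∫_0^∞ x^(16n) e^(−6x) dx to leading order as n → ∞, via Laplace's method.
I(n) ~ (sqrt(2π·16n) / 6) · (16n/(6e))^(16n)

Write the integrand as exp(16n ln x − 6x) and set f(x) = 16n ln x − 6x. Then f'(x) = 16n/x − 6 = 0 at x* = 16n/6, and f''(x*) = −16n/x*^2 = −6^2/(16n). Laplace's method (interior maximum) gives
  I(n) ~ e^(f(x*)) · sqrt(2π / |f''(x*)|)
        = exp(16n ln(16n/6) − 16n) · sqrt(2π · 16n / 6^2)
        = (16n/6)^(16n) e^(−16n) · sqrt(2π·16n) / 6
        = (sqrt(2π·16n) / 6) · (16n/(6e))^(16n).
This matches Γ(16n+1)/6^(16n+1) with Stirling applied to Γ.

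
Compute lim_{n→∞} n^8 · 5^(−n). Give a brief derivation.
lim = 0

Exponentials with base > 1 dominate every fixed polynomial: for any fixed c, n^c / 5^n → 0 as n → ∞ (e.g. by the ratio test, or by writing 5^n = e^(n ln 5) and noting e^(n ln 5) / n^c → ∞). Hence n^8 · 5^(−n) = n^8 / 5^n → 0.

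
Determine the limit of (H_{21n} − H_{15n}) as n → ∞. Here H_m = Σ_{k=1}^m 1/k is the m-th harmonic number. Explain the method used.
lim = ln(21/15) = ln(7/5)

Euler-Maclaurin gives H_m = ln m + γ + 1/(2m) + O(1/m^2). The γ and O(1/m) terms cancel in the difference:
  H_{21n} − H_{15n} = ln(21n) − ln(15n) + O(1/n) = ln(21/15) + O(1/n).
Hence the limit is ln(21/15) = ln(7/5).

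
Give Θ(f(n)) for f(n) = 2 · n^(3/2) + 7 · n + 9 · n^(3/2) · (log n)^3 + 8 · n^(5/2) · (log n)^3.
f(n) ∈ Θ(n^(5/2) · (log n)^3)

Compare the terms by growth order. For large n, n^a · (log n)^b dominates n^a' · (log n)^b' iff a > a', or (a = a' and b > b'). Ranking the 4 terms shows the dominant one is 8 · n^(5/2) · (log n)^3. Hence f(n) ∈ Θ(n^(5/2) · (log n)^3).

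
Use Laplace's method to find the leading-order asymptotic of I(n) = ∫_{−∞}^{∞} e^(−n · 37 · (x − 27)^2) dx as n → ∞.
I(n) = sqrt(π/(37n))

Here φ(x) = 37 · (x − 27)^2 has its unique minimum at x* = 27 with φ(x*) = 0 and φ''(x*) = 74. Laplace's method gives
  I(n) ~ e^(−n φ(x*)) · sqrt(2π / (n · φ''(x*))) = sqrt(2π / (74n)) = sqrt(π/(37n)).
This is exact: substituting u = (x − 27)·sqrt(37n) gives I(n) = (1/sqrt(37n)) ∫_{−∞}^{∞} e^(−u^2) du = sqrt(π/(37n)).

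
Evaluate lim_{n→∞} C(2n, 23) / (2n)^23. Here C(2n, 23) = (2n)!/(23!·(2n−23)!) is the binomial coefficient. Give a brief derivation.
lim = 1/23! = 1/25852016738884976640000

With N = 2n → ∞: C(N, 23) / N^23 = [N(N−1)…(N−22)] / (23! · N^23) = (1/23!) · 1 · (1 − 1/(2n)) · … · (1 − 22/(2n)). Each factor → 1 as N → ∞, so the limit is 1/23! = 1/25852016738884976640000.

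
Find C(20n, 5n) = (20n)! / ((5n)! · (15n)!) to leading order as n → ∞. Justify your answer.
C(20n, 5n) ~ (256/27)^(5n) · sqrt(2/(3π·5n))

Write N = 5n. Apply Stirling to each factorial:
  (4N)! ~ sqrt(2π·4N) · (4N/e)^(4N),
  N! ~ sqrt(2π N) · (N/e)^N,
  (3N)! ~ sqrt(2π·3N) · (3N/e)^(3N).
The exponential factors combine to (4N)^(4N) / (N^N · (3N)^(3N)) = 4^(4N)/3^(3N) = (4^4/3^3)^N = (256/27)^N.
The square-root prefactors combine to sqrt(2π·4N) / (sqrt(2π N)·sqrt(2π·3N)) = sqrt(4 / (2π·3·N)) = sqrt(2/(3π·5n)).
Substituting N = 5n: C(20n, 5n) ~ (256/27)^(5n) · sqrt(2/(3π·5n)).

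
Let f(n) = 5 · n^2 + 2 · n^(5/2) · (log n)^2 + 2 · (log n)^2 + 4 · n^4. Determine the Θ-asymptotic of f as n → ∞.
f(n) ∈ Θ(n^4)

Compare the terms by growth order. For large n, n^a · (log n)^b dominates n^a' · (log n)^b' iff a > a', or (a = a' and b > b'). Ranking the 4 terms shows the dominant one is 4 · n^4. Hence f(n) ∈ Θ(n^4).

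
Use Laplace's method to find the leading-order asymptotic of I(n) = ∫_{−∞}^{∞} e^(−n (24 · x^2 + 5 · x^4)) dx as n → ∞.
I(n) ~ sqrt(π/(24n))

φ(x) = 24 · x^2 + 5 · x^4 has its unique global minimum at x* = 0 (since φ'(x) = 48x + 20x^3 = 0 only at x = 0 for real x with both coefficients positive, and φ → ∞ as |x| → ∞). At x* = 0, φ(0) = 0 and φ''(0) = 48. Laplace's method then gives
  I(n) ~ sqrt(2π / (n · φ''(0))) · e^(−n φ(0)) = sqrt(2π / (48n)) = sqrt(π/(24n)).
The 5 · x^4 term contributes only at subleading order (an O(1/n) relative correction).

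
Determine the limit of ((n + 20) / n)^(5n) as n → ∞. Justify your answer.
lim = e^100

Rewrite as (1 + 20/n)^(5n). By the standard limit (1 + x/n)^n → e^x, we have (1 + 20/n)^n → e^20, and raising to the 5th power gives e^100.
More precisely, ln[(1 + 20/n)^(5n)] = 5n · ln(1 + 20/n) = 5n · (20/n + O(1/n^2)) = 100 + O(1/n) → 100.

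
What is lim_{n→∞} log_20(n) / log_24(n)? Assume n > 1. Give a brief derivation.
lim = ln(24) / ln(20) = log_20(24)

Change of base: log_20(n) = ln n / ln 20 and log_24(n) = ln n / ln 24. The ratio is (ln n / ln 20) · (ln 24 / ln n) = ln 24 / ln 20, a constant independent of n. So the limit is ln 24 / ln 20 = log_20(24).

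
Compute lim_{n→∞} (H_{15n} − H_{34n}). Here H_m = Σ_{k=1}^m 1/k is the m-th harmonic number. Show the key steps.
lim = ln(15/34)

Euler-Maclaurin gives H_m = ln m + γ + 1/(2m) + O(1/m^2). The γ and O(1/m) terms cancel in the difference:
  H_{15n} − H_{34n} = ln(15n) − ln(34n) + O(1/n) = ln(15/34) + O(1/n).
Hence the limit is ln(15/34).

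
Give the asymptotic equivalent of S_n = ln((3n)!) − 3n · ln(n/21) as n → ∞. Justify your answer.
S_n ~ 3n · (ln 63 − 1) + O(ln n)

Stirling: ln((3n)!) = 3n ln(3n) − 3n + O(ln n).
  S_n = 3n ln(3n) − 3n − 3n ln(n/21) + O(ln n)
      = 3n ln(3n) − 3n ln n + 3n ln 21 − 3n + O(ln n)
      = 3n ln 3 + 3n ln 21 − 3n + O(ln n)
      = 3n (ln 63 − 1) + O(ln n).
Numerically ln(63) − 1 ≈ 3.1431.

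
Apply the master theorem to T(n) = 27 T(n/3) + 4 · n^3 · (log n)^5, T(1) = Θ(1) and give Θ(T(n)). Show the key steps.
T(n) = Θ(n^3 · (log n)^6)

Here log_3 27 = 3 and f(n) = 4 · n^3 · (log n)^5 = Θ(n^(log_3 27) · (log n)^5). This is the extended Case 2 of the master theorem (f matches the critical exponent up to log factors), giving T(n) = Θ(n^(log_3 27) · (log n)^(5+1)) = Θ(n^3 · (log n)^6).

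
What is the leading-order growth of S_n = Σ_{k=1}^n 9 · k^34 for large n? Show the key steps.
S_n ~ 9 · n^35 / 35

By integral comparison (Euler-Maclaurin), Σ_{k=1}^n 9 · k^34 = 9 · ∫_0^n x^34 dx + O(n^34) = 9 · n^35/35 + O(n^34). (Equivalently, Faulhaber's formula gives the same leading term.)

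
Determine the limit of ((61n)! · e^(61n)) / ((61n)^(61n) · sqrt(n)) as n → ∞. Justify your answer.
lim = sqrt(2π·61)

Stirling: (61n)! ~ sqrt(2π·61n) · (61n/e)^(61n). Hence
  (61n)! · e^(61n) / (61n)^(61n) ~ sqrt(2π·61n).
Dividing by sqrt(n): sqrt(2π·61n) / sqrt(n) = sqrt(2π·61) · n^((1−1)/2), so the limit is sqrt(2π·61).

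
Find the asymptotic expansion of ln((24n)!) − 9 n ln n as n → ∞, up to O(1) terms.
ln((24n)!) − 9 n ln n = 15 n ln n + 24(ln 24 − 1) n + (1/2) ln(2π·24n) + O(1/n)

Stirling: ln((24n)!) = 24n ln(24n) − 24n + (1/2) ln(2π·24n) + O(1/n).
Expand 24n ln(24n) = 24n (ln n + ln 24) = 24n ln n + 24n ln 24.
Subtract 9n ln n: leading term is (24 − 9) n ln n = 15 n ln n. The next term is 24n ln 24 − 24n = 24(ln 24 − 1) n. Then the (1/2) ln(2π·24n) correction.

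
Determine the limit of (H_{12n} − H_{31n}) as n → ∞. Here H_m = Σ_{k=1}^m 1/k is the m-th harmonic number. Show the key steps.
lim = ln(12/31)

Euler-Maclaurin gives H_m = ln m + γ + 1/(2m) + O(1/m^2). The γ and O(1/m) terms cancel in the difference:
  H_{12n} − H_{31n} = ln(12n) − ln(31n) + O(1/n) = ln(12/31) + O(1/n).
Hence the limit is ln(12/31).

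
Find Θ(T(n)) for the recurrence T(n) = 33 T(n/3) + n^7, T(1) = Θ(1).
T(n) = Θ(n^7)

log_3 33 ≈ 3.183. f(n) = n^7 dominates n^(log_3 33) since 7 > 3.183, and the regularity condition a·f(n/b) = 33·(n/3)^7 = (33/2187)·n^7 ≤ c·f(n) holds with c = 33/2187 ≈ 0.0151 < 1. So this is Case 3: T(n) = Θ(f(n)) = Θ(n^7).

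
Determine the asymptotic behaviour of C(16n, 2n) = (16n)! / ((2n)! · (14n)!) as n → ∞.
C(16n, 2n) ~ (16777216/823543)^(2n) · sqrt(4/(7π·2n))

Write N = 2n. Apply Stirling to each factorial:
  (8N)! ~ sqrt(2π·8N) · (8N/e)^(8N),
  N! ~ sqrt(2π N) · (N/e)^N,
  (7N)! ~ sqrt(2π·7N) · (7N/e)^(7N).
The exponential factors combine to (8N)^(8N) / (N^N · (7N)^(7N)) = 8^(8N)/7^(7N) = (8^8/7^7)^N = (16777216/823543)^N.
The square-root prefactors combine to sqrt(2π·8N) / (sqrt(2π N)·sqrt(2π·7N)) = sqrt(8 / (2π·7·N)) = sqrt(4/(7π·2n)).
Substituting N = 2n: C(16n, 2n) ~ (16777216/823543)^(2n) · sqrt(4/(7π·2n)).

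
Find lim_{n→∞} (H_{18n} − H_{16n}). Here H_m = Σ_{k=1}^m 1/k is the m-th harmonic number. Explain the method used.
lim = ln(18/16) = ln(9/8)

Euler-Maclaurin gives H_m = ln m + γ + 1/(2m) + O(1/m^2). The γ and O(1/m) terms cancel in the difference:
  H_{18n} − H_{16n} = ln(18n) − ln(16n) + O(1/n) = ln(18/16) + O(1/n).
Hence the limit is ln(18/16) = ln(9/8).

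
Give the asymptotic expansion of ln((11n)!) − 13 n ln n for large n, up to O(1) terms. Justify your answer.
ln((11n)!) − 13 n ln n = −2 n ln n + 11(ln 11 − 1) n + (1/2) ln(2π·11n) + O(1/n)

Stirling: ln((11n)!) = 11n ln(11n) − 11n + (1/2) ln(2π·11n) + O(1/n).
Expand 11n ln(11n) = 11n (ln n + ln 11) = 11n ln n + 11n ln 11.
Subtract 13n ln n: leading term is (11 − 13) n ln n = −2 n ln n. The next term is 11n ln 11 − 11n = 11(ln 11 − 1) n. Then the (1/2) ln(2π·11n) correction.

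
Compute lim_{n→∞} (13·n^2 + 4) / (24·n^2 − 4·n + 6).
lim = 13/24

For large n the leading n^2 terms dominate both numerator and denominator. Dividing top and bottom by n^2, every other term tends to 0, leaving 13/24.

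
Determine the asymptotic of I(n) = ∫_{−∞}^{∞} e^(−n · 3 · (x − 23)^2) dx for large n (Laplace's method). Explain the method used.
I(n) = sqrt(π/(3n))

Here φ(x) = 3 · (x − 23)^2 has its unique minimum at x* = 23 with φ(x*) = 0 and φ''(x*) = 6. Laplace's method gives
  I(n) ~ e^(−n φ(x*)) · sqrt(2π / (n · φ''(x*))) = sqrt(2π / (6n)) = sqrt(π/(3n)).
This is exact: substituting u = (x − 23)·sqrt(3n) gives I(n) = (1/sqrt(3n)) ∫_{−∞}^{∞} e^(−u^2) du = sqrt(π/(3n)).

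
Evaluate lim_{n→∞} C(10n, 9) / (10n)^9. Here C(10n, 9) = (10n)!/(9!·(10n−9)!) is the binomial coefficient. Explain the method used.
lim = 1/9! = 1/362880

With N = 10n → ∞: C(N, 9) / N^9 = [N(N−1)…(N−8)] / (9! · N^9) = (1/9!) · 1 · (1 − 1/(10n)) · … · (1 − 8/(10n)). Each factor → 1 as N → ∞, so the limit is 1/9! = 1/362880.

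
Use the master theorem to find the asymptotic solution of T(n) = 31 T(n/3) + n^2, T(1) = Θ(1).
T(n) = Θ(n^(log_3 31))

Master theorem: compare f(n) = n^2 to n^(log_3 31) where log_3 31 ≈ 3.126. Since 2 < log_3 31, we have f(n) = O(n^(log_3 31 − ε)) for some ε > 0 — Case 1. Hence T(n) = Θ(n^(log_3 31)).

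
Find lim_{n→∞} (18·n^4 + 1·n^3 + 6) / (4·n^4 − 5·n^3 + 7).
lim = 18/4 = 9/2

For large n the leading n^4 terms dominate both numerator and denominator. Dividing top and bottom by n^4, every other term tends to 0, leaving 18/4 = 9/2.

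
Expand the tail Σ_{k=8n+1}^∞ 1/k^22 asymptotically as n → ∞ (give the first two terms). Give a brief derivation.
Σ_{k>8n} 1/k^22 = 1/(21 · (8n)^21) − 1/(2 · (8n)^22) + O(1/(8n)^23)

Compare to the integral: ∫_{8n}^∞ x^(−22) dx = [−x^(−21)/21]_{8n}^∞ = 1/((22−1)·(8n)^21). The Euler-Maclaurin correction adds −f(8n)/2 = −1/(2·(8n)^22). Euler-Maclaurin then gives
  Σ_{k>8n} 1/k^22 = ∫_{8n}^∞ dx/x^22 − 1/(2·(8n)^22) + O(1/(8n)^23).
(Equivalently this is ζ(22) − Σ_{k≤8n} 1/k^22.)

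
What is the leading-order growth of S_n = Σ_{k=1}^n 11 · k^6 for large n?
S_n ~ 11 · n^7 / 7

By integral comparison (Euler-Maclaurin), Σ_{k=1}^n 11 · k^6 = 11 · ∫_0^n x^6 dx + O(n^6) = 11 · n^7/7 + O(n^6). (Equivalently, Faulhaber's formula gives the same leading term.)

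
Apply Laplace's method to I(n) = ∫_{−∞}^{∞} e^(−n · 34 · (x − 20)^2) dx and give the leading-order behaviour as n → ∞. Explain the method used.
I(n) = sqrt(π/(34n))

Here φ(x) = 34 · (x − 20)^2 has its unique minimum at x* = 20 with φ(x*) = 0 and φ''(x*) = 68. Laplace's method gives
  I(n) ~ e^(−n φ(x*)) · sqrt(2π / (n · φ''(x*))) = sqrt(2π / (68n)) = sqrt(π/(34n)).
This is exact: substituting u = (x − 20)·sqrt(34n) gives I(n) = (1/sqrt(34n)) ∫_{−∞}^{∞} e^(−u^2) du = sqrt(π/(34n)).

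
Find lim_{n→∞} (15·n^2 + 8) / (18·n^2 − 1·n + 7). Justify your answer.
lim = 15/18 = 5/6

For large n the leading n^2 terms dominate both numerator and denominator. Dividing top and bottom by n^2, every other term tends to 0, leaving 15/18 = 5/6.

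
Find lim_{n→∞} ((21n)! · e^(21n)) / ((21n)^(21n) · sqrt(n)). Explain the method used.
lim = sqrt(2π·21)

Stirling: (21n)! ~ sqrt(2π·21n) · (21n/e)^(21n). Hence
  (21n)! · e^(21n) / (21n)^(21n) ~ sqrt(2π·21n).
Dividing by sqrt(n): sqrt(2π·21n) / sqrt(n) = sqrt(2π·21) · n^((1−1)/2), so the limit is sqrt(2π·21).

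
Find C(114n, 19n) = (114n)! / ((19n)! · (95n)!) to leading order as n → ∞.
C(114n, 19n) ~ (46656/3125)^(19n) · sqrt(3/(5π·19n))

Write N = 19n. Apply Stirling to each factorial:
  (6N)! ~ sqrt(2π·6N) · (6N/e)^(6N),
  N! ~ sqrt(2π N) · (N/e)^N,
  (5N)! ~ sqrt(2π·5N) · (5N/e)^(5N).
The exponential factors combine to (6N)^(6N) / (N^N · (5N)^(5N)) = 6^(6N)/5^(5N) = (6^6/5^5)^N = (46656/3125)^N.
The square-root prefactors combine to sqrt(2π·6N) / (sqrt(2π N)·sqrt(2π·5N)) = sqrt(6 / (2π·5·N)) = sqrt(3/(5π·19n)).
Substituting N = 19n: C(114n, 19n) ~ (46656/3125)^(19n) · sqrt(3/(5π·19n)).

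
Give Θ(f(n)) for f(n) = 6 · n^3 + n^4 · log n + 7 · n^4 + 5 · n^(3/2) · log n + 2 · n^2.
f(n) ∈ Θ(n^4 · log n)

Compare the terms by growth order. For large n, n^a · (log n)^b dominates n^a' · (log n)^b' iff a > a', or (a = a' and b > b'). Ranking the 5 terms shows the dominant one is n^4 · log n. Hence f(n) ∈ Θ(n^4 · log n).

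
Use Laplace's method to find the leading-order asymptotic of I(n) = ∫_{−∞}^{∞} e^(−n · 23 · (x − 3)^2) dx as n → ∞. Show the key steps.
I(n) = sqrt(π/(23n))

Here φ(x) = 23 · (x − 3)^2 has its unique minimum at x* = 3 with φ(x*) = 0 and φ''(x*) = 46. Laplace's method gives
  I(n) ~ e^(−n φ(x*)) · sqrt(2π / (n · φ''(x*))) = sqrt(2π / (46n)) = sqrt(π/(23n)).
This is exact: substituting u = (x − 3)·sqrt(23n) gives I(n) = (1/sqrt(23n)) ∫_{−∞}^{∞} e^(−u^2) du = sqrt(π/(23n)).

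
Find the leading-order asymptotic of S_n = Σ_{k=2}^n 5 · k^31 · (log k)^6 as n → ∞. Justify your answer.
S_n ~ 5 · n^32 · (log n)^6 / 32

By integral comparison, S_n = ∫_1^n 5 · x^31 · (log x)^6 dx + O(n^31 · (log n)^6). For the integral, the leading term of ∫_1^n x^31 (log x)^6 dx is n^32/32 · (log n)^6 (by repeated integration by parts; each step lowers the log-exponent and produces a relatively O(1/log n) correction). Hence S_n ~ 5 · n^32 · (log n)^6 / 32.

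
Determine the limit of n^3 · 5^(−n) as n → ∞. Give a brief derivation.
lim = 0

Exponentials with base > 1 dominate every fixed polynomial: for any fixed c, n^c / 5^n → 0 as n → ∞ (e.g. by the ratio test, or by writing 5^n = e^(n ln 5) and noting e^(n ln 5) / n^c → ∞). Hence n^3 · 5^(−n) = n^3 / 5^n → 0.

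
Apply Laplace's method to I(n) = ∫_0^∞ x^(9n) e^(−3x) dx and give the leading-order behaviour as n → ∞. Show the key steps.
I(n) ~ (sqrt(2π·9n) / 3) · (9n/(3e))^(9n)

Write the integrand as exp(9n ln x − 3x) and set f(x) = 9n ln x − 3x. Then f'(x) = 9n/x − 3 = 0 at x* = 9n/3, and f''(x*) = −9n/x*^2 = −3^2/(9n). Laplace's method (interior maximum) gives
  I(n) ~ e^(f(x*)) · sqrt(2π / |f''(x*)|)
        = exp(9n ln(9n/3) − 9n) · sqrt(2π · 9n / 3^2)
        = (9n/3)^(9n) e^(−9n) · sqrt(2π·9n) / 3
        = (sqrt(2π·9n) / 3) · (9n/(3e))^(9n).
This matches Γ(9n+1)/3^(9n+1) with Stirling applied to Γ.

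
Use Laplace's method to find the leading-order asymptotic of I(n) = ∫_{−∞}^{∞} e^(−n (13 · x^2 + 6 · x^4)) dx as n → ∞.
I(n) ~ sqrt(π/(13n))

φ(x) = 13 · x^2 + 6 · x^4 has its unique global minimum at x* = 0 (since φ'(x) = 26x + 24x^3 = 0 only at x = 0 for real x with both coefficients positive, and φ → ∞ as |x| → ∞). At x* = 0, φ(0) = 0 and φ''(0) = 26. Laplace's method then gives
  I(n) ~ sqrt(2π / (n · φ''(0))) · e^(−n φ(0)) = sqrt(2π / (26n)) = sqrt(π/(13n)).
The 6 · x^4 term contributes only at subleading order (an O(1/n) relative correction).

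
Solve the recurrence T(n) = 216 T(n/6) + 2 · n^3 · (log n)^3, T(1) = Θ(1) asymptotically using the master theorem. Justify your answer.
T(n) = Θ(n^3 · (log n)^4)

Here log_6 216 = 3 and f(n) = 2 · n^3 · (log n)^3 = Θ(n^(log_6 216) · (log n)^3). This is the extended Case 2 of the master theorem (f matches the critical exponent up to log factors), giving T(n) = Θ(n^(log_6 216) · (log n)^(3+1)) = Θ(n^3 · (log n)^4).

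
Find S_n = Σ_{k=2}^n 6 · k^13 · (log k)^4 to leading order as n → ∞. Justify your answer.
S_n ~ 3 · n^14 · (log n)^4 / 7

By integral comparison, S_n = ∫_1^n 6 · x^13 · (log x)^4 dx + O(n^13 · (log n)^4). For the integral, the leading term of ∫_1^n x^13 (log x)^4 dx is n^14/14 · (log n)^4 (by repeated integration by parts; each step lowers the log-exponent and produces a relatively O(1/log n) correction). Hence S_n ~ 3 · n^14 · (log n)^4 / 7.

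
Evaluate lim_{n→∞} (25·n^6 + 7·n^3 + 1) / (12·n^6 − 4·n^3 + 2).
lim = 25/12

For large n the leading n^6 terms dominate both numerator and denominator. Dividing top and bottom by n^6, every other term tends to 0, leaving 25/12.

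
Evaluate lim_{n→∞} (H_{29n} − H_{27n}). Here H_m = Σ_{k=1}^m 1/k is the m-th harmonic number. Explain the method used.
lim = ln(29/27)

Euler-Maclaurin gives H_m = ln m + γ + 1/(2m) + O(1/m^2). The γ and O(1/m) terms cancel in the difference:
  H_{29n} − H_{27n} = ln(29n) − ln(27n) + O(1/n) = ln(29/27) + O(1/n).
Hence the limit is ln(29/27).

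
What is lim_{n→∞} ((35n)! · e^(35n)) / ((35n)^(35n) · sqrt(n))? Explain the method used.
lim = sqrt(2π·35)

Stirling: (35n)! ~ sqrt(2π·35n) · (35n/e)^(35n). Hence
  (35n)! · e^(35n) / (35n)^(35n) ~ sqrt(2π·35n).
Dividing by sqrt(n): sqrt(2π·35n) / sqrt(n) = sqrt(2π·35) · n^((1−1)/2), so the limit is sqrt(2π·35).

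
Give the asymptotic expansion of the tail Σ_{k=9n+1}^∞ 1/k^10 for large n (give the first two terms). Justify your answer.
Σ_{k>9n} 1/k^10 = 1/(9 · (9n)^9) − 1/(2 · (9n)^10) + O(1/(9n)^11)

Compare to the integral: ∫_{9n}^∞ x^(−10) dx = [−x^(−9)/9]_{9n}^∞ = 1/((10−1)·(9n)^9). The Euler-Maclaurin correction adds −f(9n)/2 = −1/(2·(9n)^10). Euler-Maclaurin then gives
  Σ_{k>9n} 1/k^10 = ∫_{9n}^∞ dx/x^10 − 1/(2·(9n)^10) + O(1/(9n)^11).
(Equivalently this is ζ(10) − Σ_{k≤9n} 1/k^10.)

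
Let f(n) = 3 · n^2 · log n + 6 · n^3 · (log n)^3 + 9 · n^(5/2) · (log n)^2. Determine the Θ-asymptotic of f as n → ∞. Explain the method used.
f(n) ∈ Θ(n^3 · (log n)^3)

Compare the terms by growth order. For large n, n^a · (log n)^b dominates n^a' · (log n)^b' iff a > a', or (a = a' and b > b'). Ranking the 3 terms shows the dominant one is 6 · n^3 · (log n)^3. Hence f(n) ∈ Θ(n^3 · (log n)^3).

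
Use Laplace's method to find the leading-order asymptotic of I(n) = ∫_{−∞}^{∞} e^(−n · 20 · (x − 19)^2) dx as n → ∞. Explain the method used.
I(n) = sqrt(π/(20n))

Here φ(x) = 20 · (x − 19)^2 has its unique minimum at x* = 19 with φ(x*) = 0 and φ''(x*) = 40. Laplace's method gives
  I(n) ~ e^(−n φ(x*)) · sqrt(2π / (n · φ''(x*))) = sqrt(2π / (40n)) = sqrt(π/(20n)).
This is exact: substituting u = (x − 19)·sqrt(20n) gives I(n) = (1/sqrt(20n)) ∫_{−∞}^{∞} e^(−u^2) du = sqrt(π/(20n)).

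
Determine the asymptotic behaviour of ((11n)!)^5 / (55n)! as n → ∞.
((11n)!)^5/(55n)! ~ ((2π·11n)^(4/2) / sqrt(5)) · 5^(−5·11n)  →  0

Write N = 11n. Stirling: N! ~ sqrt(2π N)(N/e)^N and (5N)! ~ sqrt(2π·5N)·(5N/e)^(5N).
  (N!)^5/(5N)! ~ (2π N)^(5/2) (N/e)^(5N) / [sqrt(2π·5N) (5N/e)^(5N)]
     = (2π N)^(5/2) / sqrt(2π·5N) · (N/(5N))^(5N)
     = (2π N)^((5−1)/2) / sqrt(5) · 5^(−5N).
Since 5^5 > 1, the factor 5^(−5N) decays exponentially, so the ratio → 0. Substituting N = 11n gives the stated form.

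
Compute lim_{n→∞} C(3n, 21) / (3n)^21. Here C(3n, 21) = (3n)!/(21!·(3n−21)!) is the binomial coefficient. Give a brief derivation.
lim = 1/21! = 1/51090942171709440000

With N = 3n → ∞: C(N, 21) / N^21 = [N(N−1)…(N−20)] / (21! · N^21) = (1/21!) · 1 · (1 − 1/(3n)) · … · (1 − 20/(3n)). Each factor → 1 as N → ∞, so the limit is 1/21! = 1/51090942171709440000.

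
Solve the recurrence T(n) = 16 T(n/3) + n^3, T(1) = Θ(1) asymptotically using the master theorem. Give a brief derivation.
T(n) = Θ(n^3)

log_3 16 ≈ 2.524. f(n) = n^3 dominates n^(log_3 16) since 3 > 2.524, and the regularity condition a·f(n/b) = 16·(n/3)^3 = (16/27)·n^3 ≤ c·f(n) holds with c = 16/27 ≈ 0.593 < 1. So this is Case 3: T(n) = Θ(f(n)) = Θ(n^3).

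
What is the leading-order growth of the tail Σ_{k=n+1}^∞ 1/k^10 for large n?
Σ_{k>n} 1/k^10 ~ 1/(9 · n^9)

Compare to the integral: ∫_{n}^∞ x^(−10) dx = [−x^(−9)/9]_{n}^∞ = 1/((10−1)·n^9). Euler-Maclaurin then gives
  Σ_{k>n} 1/k^10 = ∫_{n}^∞ dx/x^10 − 1/(2·n^10) + O(1/n^11).
(Equivalently this is ζ(10) − Σ_{k≤n} 1/k^10.)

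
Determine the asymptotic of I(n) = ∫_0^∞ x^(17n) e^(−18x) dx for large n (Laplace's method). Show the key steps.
I(n) ~ (sqrt(2π·17n) / 18) · (17n/(18e))^(17n)

Write the integrand as exp(17n ln x − 18x) and set f(x) = 17n ln x − 18x. Then f'(x) = 17n/x − 18 = 0 at x* = 17n/18, and f''(x*) = −17n/x*^2 = −18^2/(17n). Laplace's method (interior maximum) gives
  I(n) ~ e^(f(x*)) · sqrt(2π / |f''(x*)|)
        = exp(17n ln(17n/18) − 17n) · sqrt(2π · 17n / 18^2)
        = (17n/18)^(17n) e^(−17n) · sqrt(2π·17n) / 18
        = (sqrt(2π·17n) / 18) · (17n/(18e))^(17n).
This matches Γ(17n+1)/18^(17n+1) with Stirling applied to Γ.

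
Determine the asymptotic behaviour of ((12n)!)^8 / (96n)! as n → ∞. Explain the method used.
((12n)!)^8/(96n)! ~ ((2π·12n)^(7/2) / sqrt(8)) · 8^(−8·12n)  →  0

Write N = 12n. Stirling: N! ~ sqrt(2π N)(N/e)^N and (8N)! ~ sqrt(2π·8N)·(8N/e)^(8N).
  (N!)^8/(8N)! ~ (2π N)^(8/2) (N/e)^(8N) / [sqrt(2π·8N) (8N/e)^(8N)]
     = (2π N)^(8/2) / sqrt(2π·8N) · (N/(8N))^(8N)
     = (2π N)^((8−1)/2) / sqrt(8) · 8^(−8N).
Since 8^8 > 1, the factor 8^(−8N) decays exponentially, so the ratio → 0. Substituting N = 12n gives the stated form.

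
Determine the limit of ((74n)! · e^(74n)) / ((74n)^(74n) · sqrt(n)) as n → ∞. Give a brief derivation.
lim = sqrt(2π·74)

Stirling: (74n)! ~ sqrt(2π·74n) · (74n/e)^(74n). Hence
  (74n)! · e^(74n) / (74n)^(74n) ~ sqrt(2π·74n).
Dividing by sqrt(n): sqrt(2π·74n) / sqrt(n) = sqrt(2π·74) · n^((1−1)/2), so the limit is sqrt(2π·74).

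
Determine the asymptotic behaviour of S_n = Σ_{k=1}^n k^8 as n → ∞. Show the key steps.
S_n ~ n^9 / 9

By integral comparison (Euler-Maclaurin), Σ_{k=1}^n k^8 = ∫_0^n x^8 dx + O(n^8) = n^9/9 + O(n^8). (Equivalently, Faulhaber's formula gives the same leading term.)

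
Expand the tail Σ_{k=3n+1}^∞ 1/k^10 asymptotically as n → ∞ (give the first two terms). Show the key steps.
Σ_{k>3n} 1/k^10 = 1/(9 · (3n)^9) − 1/(2 · (3n)^10) + O(1/(3n)^11)

Compare to the integral: ∫_{3n}^∞ x^(−10) dx = [−x^(−9)/9]_{3n}^∞ = 1/((10−1)·(3n)^9). The Euler-Maclaurin correction adds −f(3n)/2 = −1/(2·(3n)^10). Euler-Maclaurin then gives
  Σ_{k>3n} 1/k^10 = ∫_{3n}^∞ dx/x^10 − 1/(2·(3n)^10) + O(1/(3n)^11).
(Equivalently this is ζ(10) − Σ_{k≤3n} 1/k^10.)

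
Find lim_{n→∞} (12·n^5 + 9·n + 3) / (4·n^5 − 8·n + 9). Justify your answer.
lim = 12/4 = 3

For large n the leading n^5 terms dominate both numerator and denominator. Dividing top and bottom by n^5, every other term tends to 0, leaving 12/4 = 3.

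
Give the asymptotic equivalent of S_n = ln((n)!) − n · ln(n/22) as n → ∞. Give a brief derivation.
S_n ~ n · (ln 22 − 1) + O(ln n)

Stirling: ln((n)!) = n ln(n) − n + O(ln n).
  S_n = n ln(n) − n − n ln(n/22) + O(ln n)
      = n ln(n) − n ln n + n ln 22 − n + O(ln n)
      = n ln 22 − n + O(ln n)
      = n (ln 22 − 1) + O(ln n).
Numerically ln(22) − 1 ≈ 2.0910.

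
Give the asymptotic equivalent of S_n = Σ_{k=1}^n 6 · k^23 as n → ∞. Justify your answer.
S_n ~ n^24 / 4

By integral comparison (Euler-Maclaurin), Σ_{k=1}^n 6 · k^23 = 6 · ∫_0^n x^23 dx + O(n^23) = 6 · n^24/24 = n^24 / 4 + O(n^23). (Equivalently, Faulhaber's formula gives the same leading term.)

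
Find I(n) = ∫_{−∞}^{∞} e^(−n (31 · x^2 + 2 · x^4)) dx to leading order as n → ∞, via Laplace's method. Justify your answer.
I(n) ~ sqrt(π/(31n))

φ(x) = 31 · x^2 + 2 · x^4 has its unique global minimum at x* = 0 (since φ'(x) = 62x + 8x^3 = 0 only at x = 0 for real x with both coefficients positive, and φ → ∞ as |x| → ∞). At x* = 0, φ(0) = 0 and φ''(0) = 62. Laplace's method then gives
  I(n) ~ sqrt(2π / (n · φ''(0))) · e^(−n φ(0)) = sqrt(2π / (62n)) = sqrt(π/(31n)).
The 2 · x^4 term contributes only at subleading order (an O(1/n) relative correction).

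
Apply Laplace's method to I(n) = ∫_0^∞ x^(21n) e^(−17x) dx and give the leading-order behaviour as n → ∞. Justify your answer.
I(n) ~ (sqrt(2π·21n) / 17) · (21n/(17e))^(21n)

Write the integrand as exp(21n ln x − 17x) and set f(x) = 21n ln x − 17x. Then f'(x) = 21n/x − 17 = 0 at x* = 21n/17, and f''(x*) = −21n/x*^2 = −17^2/(21n). Laplace's method (interior maximum) gives
  I(n) ~ e^(f(x*)) · sqrt(2π / |f''(x*)|)
        = exp(21n ln(21n/17) − 21n) · sqrt(2π · 21n / 17^2)
        = (21n/17)^(21n) e^(−21n) · sqrt(2π·21n) / 17
        = (sqrt(2π·21n) / 17) · (21n/(17e))^(21n).
This matches Γ(21n+1)/17^(21n+1) with Stirling applied to Γ.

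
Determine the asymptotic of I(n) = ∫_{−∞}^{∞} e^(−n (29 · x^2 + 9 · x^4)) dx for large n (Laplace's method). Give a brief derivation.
I(n) ~ sqrt(π/(29n))

φ(x) = 29 · x^2 + 9 · x^4 has its unique global minimum at x* = 0 (since φ'(x) = 58x + 36x^3 = 0 only at x = 0 for real x with both coefficients positive, and φ → ∞ as |x| → ∞). At x* = 0, φ(0) = 0 and φ''(0) = 58. Laplace's method then gives
  I(n) ~ sqrt(2π / (n · φ''(0))) · e^(−n φ(0)) = sqrt(2π / (58n)) = sqrt(π/(29n)).
The 9 · x^4 term contributes only at subleading order (an O(1/n) relative correction).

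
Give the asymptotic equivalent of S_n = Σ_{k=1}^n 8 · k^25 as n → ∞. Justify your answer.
S_n ~ 4 · n^26 / 13

By integral comparison (Euler-Maclaurin), Σ_{k=1}^n 8 · k^25 = 8 · ∫_0^n x^25 dx + O(n^25) = 8 · n^26/26 = 4 · n^26 / 13 + O(n^25). (Equivalently, Faulhaber's formula gives the same leading term.)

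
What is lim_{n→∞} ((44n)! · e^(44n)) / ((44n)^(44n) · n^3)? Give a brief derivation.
lim = 0

Stirling: (44n)! ~ sqrt(2π·44n) · (44n/e)^(44n). Hence
  (44n)! · e^(44n) / (44n)^(44n) ~ sqrt(2π·44n).
Dividing by n^3: sqrt(2π·44n) / n^3 = sqrt(2π·44) · n^((1−6)/2), so the expression behaves like sqrt(2π·44) · n^((1−6)/2) → 0.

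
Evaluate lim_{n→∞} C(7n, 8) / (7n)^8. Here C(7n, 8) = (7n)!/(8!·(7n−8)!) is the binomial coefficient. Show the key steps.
lim = 1/8! = 1/40320

With N = 7n → ∞: C(N, 8) / N^8 = [N(N−1)…(N−7)] / (8! · N^8) = (1/8!) · 1 · (1 − 1/(7n)) · … · (1 − 7/(7n)). Each factor → 1 as N → ∞, so the limit is 1/8! = 1/40320.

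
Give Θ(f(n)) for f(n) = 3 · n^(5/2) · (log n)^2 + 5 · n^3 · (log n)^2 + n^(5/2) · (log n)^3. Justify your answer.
f(n) ∈ Θ(n^3 · (log n)^2)

Compare the terms by growth order. For large n, n^a · (log n)^b dominates n^a' · (log n)^b' iff a > a', or (a = a' and b > b'). Ranking the 3 terms shows the dominant one is 5 · n^3 · (log n)^2. Hence f(n) ∈ Θ(n^3 · (log n)^2).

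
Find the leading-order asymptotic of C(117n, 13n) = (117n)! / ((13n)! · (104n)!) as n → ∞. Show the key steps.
C(117n, 13n) ~ (387420489/16777216)^(13n) · sqrt(9/(16π·13n))

Write N = 13n. Apply Stirling to each factorial:
  (9N)! ~ sqrt(2π·9N) · (9N/e)^(9N),
  N! ~ sqrt(2π N) · (N/e)^N,
  (8N)! ~ sqrt(2π·8N) · (8N/e)^(8N).
The exponential factors combine to (9N)^(9N) / (N^N · (8N)^(8N)) = 9^(9N)/8^(8N) = (9^9/8^8)^N = (387420489/16777216)^N.
The square-root prefactors combine to sqrt(2π·9N) / (sqrt(2π N)·sqrt(2π·8N)) = sqrt(9 / (2π·8·N)) = sqrt(9/(16π·13n)).
Substituting N = 13n: C(117n, 13n) ~ (387420489/16777216)^(13n) · sqrt(9/(16π·13n)).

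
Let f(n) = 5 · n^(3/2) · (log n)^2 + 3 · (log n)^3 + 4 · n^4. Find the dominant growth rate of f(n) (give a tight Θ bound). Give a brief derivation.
f(n) ∈ Θ(n^4)

Compare the terms by growth order. For large n, n^a · (log n)^b dominates n^a' · (log n)^b' iff a > a', or (a = a' and b > b'). Ranking the 3 terms shows the dominant one is 4 · n^4. Hence f(n) ∈ Θ(n^4).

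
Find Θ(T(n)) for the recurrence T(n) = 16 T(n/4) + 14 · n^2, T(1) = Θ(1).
T(n) = Θ(n^2 log n)

log_4 16 = 2, and f(n) = 14 · n^2 = Θ(n^(log_4 16)). This is Case 2 of the master theorem: T(n) = Θ(f(n) · log n) = Θ(n^2 log n).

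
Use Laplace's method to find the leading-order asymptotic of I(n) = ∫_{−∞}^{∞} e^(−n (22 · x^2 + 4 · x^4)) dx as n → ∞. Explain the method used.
I(n) ~ sqrt(π/(22n))

φ(x) = 22 · x^2 + 4 · x^4 has its unique global minimum at x* = 0 (since φ'(x) = 44x + 16x^3 = 0 only at x = 0 for real x with both coefficients positive, and φ → ∞ as |x| → ∞). At x* = 0, φ(0) = 0 and φ''(0) = 44. Laplace's method then gives
  I(n) ~ sqrt(2π / (n · φ''(0))) · e^(−n φ(0)) = sqrt(2π / (44n)) = sqrt(π/(22n)).
The 4 · x^4 term contributes only at subleading order (an O(1/n) relative correction).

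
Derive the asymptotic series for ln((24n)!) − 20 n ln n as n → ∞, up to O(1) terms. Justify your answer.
ln((24n)!) − 20 n ln n = 4 n ln n + 24(ln 24 − 1) n + (1/2) ln(2π·24n) + O(1/n)

Stirling: ln((24n)!) = 24n ln(24n) − 24n + (1/2) ln(2π·24n) + O(1/n).
Expand 24n ln(24n) = 24n (ln n + ln 24) = 24n ln n + 24n ln 24.
Subtract 20n ln n: leading term is (24 − 20) n ln n = 4 n ln n. The next term is 24n ln 24 − 24n = 24(ln 24 − 1) n. Then the (1/2) ln(2π·24n) correction.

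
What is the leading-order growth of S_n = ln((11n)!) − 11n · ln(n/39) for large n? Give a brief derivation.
S_n ~ 11n · (ln 429 − 1) + O(ln n)

Stirling: ln((11n)!) = 11n ln(11n) − 11n + O(ln n).
  S_n = 11n ln(11n) − 11n − 11n ln(n/39) + O(ln n)
      = 11n ln(11n) − 11n ln n + 11n ln 39 − 11n + O(ln n)
      = 11n ln 11 + 11n ln 39 − 11n + O(ln n)
      = 11n (ln 429 − 1) + O(ln n).
Numerically ln(429) − 1 ≈ 5.0615.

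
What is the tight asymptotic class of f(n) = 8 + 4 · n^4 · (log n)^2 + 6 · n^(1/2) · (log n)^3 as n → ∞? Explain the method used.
f(n) ∈ Θ(n^4 · (log n)^2)

Compare the terms by growth order. For large n, n^a · (log n)^b dominates n^a' · (log n)^b' iff a > a', or (a = a' and b > b'). Ranking the 3 terms shows the dominant one is 4 · n^4 · (log n)^2. Hence f(n) ∈ Θ(n^4 · (log n)^2).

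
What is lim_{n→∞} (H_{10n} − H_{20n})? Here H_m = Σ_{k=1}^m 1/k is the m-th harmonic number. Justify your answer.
lim = ln(10/20) = −ln 2

Euler-Maclaurin gives H_m = ln m + γ + 1/(2m) + O(1/m^2). The γ and O(1/m) terms cancel in the difference:
  H_{10n} − H_{20n} = ln(10n) − ln(20n) + O(1/n) = ln(10/20) + O(1/n).
Hence the limit is ln(10/20) = −ln 2.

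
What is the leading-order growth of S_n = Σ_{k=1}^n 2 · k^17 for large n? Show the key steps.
S_n ~ n^18 / 9

By integral comparison (Euler-Maclaurin), Σ_{k=1}^n 2 · k^17 = 2 · ∫_0^n x^17 dx + O(n^17) = 2 · n^18/18 = n^18 / 9 + O(n^17). (Equivalently, Faulhaber's formula gives the same leading term.)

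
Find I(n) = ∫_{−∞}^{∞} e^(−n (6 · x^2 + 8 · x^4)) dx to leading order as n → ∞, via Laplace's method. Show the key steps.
I(n) ~ sqrt(π/(6n))

φ(x) = 6 · x^2 + 8 · x^4 has its unique global minimum at x* = 0 (since φ'(x) = 12x + 32x^3 = 0 only at x = 0 for real x with both coefficients positive, and φ → ∞ as |x| → ∞). At x* = 0, φ(0) = 0 and φ''(0) = 12. Laplace's method then gives
  I(n) ~ sqrt(2π / (n · φ''(0))) · e^(−n φ(0)) = sqrt(2π / (12n)) = sqrt(π/(6n)).
The 8 · x^4 term contributes only at subleading order (an O(1/n) relative correction).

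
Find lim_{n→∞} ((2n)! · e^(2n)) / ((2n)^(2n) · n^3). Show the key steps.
lim = 0

Stirling: (2n)! ~ sqrt(2π·2n) · (2n/e)^(2n). Hence
  (2n)! · e^(2n) / (2n)^(2n) ~ sqrt(2π·2n).
Dividing by n^3: sqrt(2π·2n) / n^3 = sqrt(2π·2) · n^((1−6)/2), so the expression behaves like sqrt(2π·2) · n^((1−6)/2) → 0.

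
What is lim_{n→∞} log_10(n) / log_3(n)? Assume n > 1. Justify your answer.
lim = ln(3) / ln(10) = log_10(3)

Change of base: log_10(n) = ln n / ln 10 and log_3(n) = ln n / ln 3. The ratio is (ln n / ln 10) · (ln 3 / ln n) = ln 3 / ln 10, a constant independent of n. So the limit is ln 3 / ln 10 = log_10(3).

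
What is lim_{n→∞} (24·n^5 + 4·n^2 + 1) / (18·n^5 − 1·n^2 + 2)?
lim = 24/18 = 4/3

For large n the leading n^5 terms dominate both numerator and denominator. Dividing top and bottom by n^5, every other term tends to 0, leaving 24/18 = 4/3.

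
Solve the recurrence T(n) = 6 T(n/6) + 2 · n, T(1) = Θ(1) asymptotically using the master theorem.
T(n) = Θ(n log n)

log_6 6 = 1, and f(n) = 2 · n = Θ(n^(log_6 6)). This is Case 2 of the master theorem: T(n) = Θ(f(n) · log n) = Θ(n log n).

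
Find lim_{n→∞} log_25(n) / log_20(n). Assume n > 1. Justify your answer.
lim = ln(20) / ln(25) = log_25(20)

Change of base: log_25(n) = ln n / ln 25 and log_20(n) = ln n / ln 20. The ratio is (ln n / ln 25) · (ln 20 / ln n) = ln 20 / ln 25, a constant independent of n. So the limit is ln 20 / ln 25 = log_25(20).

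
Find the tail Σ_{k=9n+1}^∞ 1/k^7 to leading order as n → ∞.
Σ_{k>9n} 1/k^7 ~ 1/(6 · (9n)^6)

Compare to the integral: ∫_{9n}^∞ x^(−7) dx = [−x^(−6)/6]_{9n}^∞ = 1/((7−1)·(9n)^6). Euler-Maclaurin then gives
  Σ_{k>9n} 1/k^7 = ∫_{9n}^∞ dx/x^7 − 1/(2·(9n)^7) + O(1/(9n)^8).
(Equivalently this is ζ(7) − Σ_{k≤9n} 1/k^7.)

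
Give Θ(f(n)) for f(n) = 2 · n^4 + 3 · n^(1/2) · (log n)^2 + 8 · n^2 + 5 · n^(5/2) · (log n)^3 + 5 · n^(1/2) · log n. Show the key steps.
f(n) ∈ Θ(n^4)

Compare the terms by growth order. For large n, n^a · (log n)^b dominates n^a' · (log n)^b' iff a > a', or (a = a' and b > b'). Ranking the 5 terms shows the dominant one is 2 · n^4. Hence f(n) ∈ Θ(n^4).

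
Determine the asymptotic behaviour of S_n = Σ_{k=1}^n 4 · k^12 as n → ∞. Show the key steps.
S_n ~ 4 · n^13 / 13

By integral comparison (Euler-Maclaurin), Σ_{k=1}^n 4 · k^12 = 4 · ∫_0^n x^12 dx + O(n^12) = 4 · n^13/13 + O(n^12). (Equivalently, Faulhaber's formula gives the same leading term.)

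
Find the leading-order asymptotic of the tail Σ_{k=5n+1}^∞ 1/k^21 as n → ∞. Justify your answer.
Σ_{k>5n} 1/k^21 ~ 1/(20 · (5n)^20)

Compare to the integral: ∫_{5n}^∞ x^(−21) dx = [−x^(−20)/20]_{5n}^∞ = 1/((21−1)·(5n)^20). Euler-Maclaurin then gives
  Σ_{k>5n} 1/k^21 = ∫_{5n}^∞ dx/x^21 − 1/(2·(5n)^21) + O(1/(5n)^22).
(Equivalently this is ζ(21) − Σ_{k≤5n} 1/k^21.)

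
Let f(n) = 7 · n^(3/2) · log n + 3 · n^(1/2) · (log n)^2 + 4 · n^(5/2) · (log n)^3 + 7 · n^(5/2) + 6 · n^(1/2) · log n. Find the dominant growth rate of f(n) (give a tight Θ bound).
f(n) ∈ Θ(n^(5/2) · (log n)^3)

Compare the terms by growth order. For large n, n^a · (log n)^b dominates n^a' · (log n)^b' iff a > a', or (a = a' and b > b'). Ranking the 5 terms shows the dominant one is 4 · n^(5/2) · (log n)^3. Hence f(n) ∈ Θ(n^(5/2) · (log n)^3).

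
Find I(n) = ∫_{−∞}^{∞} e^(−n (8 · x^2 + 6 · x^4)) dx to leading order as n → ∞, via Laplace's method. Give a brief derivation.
I(n) ~ sqrt(π/(8n))

φ(x) = 8 · x^2 + 6 · x^4 has its unique global minimum at x* = 0 (since φ'(x) = 16x + 24x^3 = 0 only at x = 0 for real x with both coefficients positive, and φ → ∞ as |x| → ∞). At x* = 0, φ(0) = 0 and φ''(0) = 16. Laplace's method then gives
  I(n) ~ sqrt(2π / (n · φ''(0))) · e^(−n φ(0)) = sqrt(2π / (16n)) = sqrt(π/(8n)).
The 6 · x^4 term contributes only at subleading order (an O(1/n) relative correction).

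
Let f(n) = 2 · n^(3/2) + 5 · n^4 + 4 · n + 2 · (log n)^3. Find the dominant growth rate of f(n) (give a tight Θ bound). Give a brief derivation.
f(n) ∈ Θ(n^4)

Compare the terms by growth order. For large n, n^a · (log n)^b dominates n^a' · (log n)^b' iff a > a', or (a = a' and b > b'). Ranking the 4 terms shows the dominant one is 5 · n^4. Hence f(n) ∈ Θ(n^4).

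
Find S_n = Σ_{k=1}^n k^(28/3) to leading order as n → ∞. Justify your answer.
S_n ~ (3/31) · n^(31/3)

Integral comparison: Σ_{k=1}^n k^(28/3) = ∫_0^n x^(28/3) dx + O(n^(28/3)). The integral is n^(1 + 28/3) / (1 + 28/3) = n^((28+3)/3) / ((28+3)/3) = (3/31) · n^(31/3).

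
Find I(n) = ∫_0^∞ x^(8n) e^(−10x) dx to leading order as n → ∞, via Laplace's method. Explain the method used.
I(n) ~ (sqrt(2π·8n) / 10) · (8n/(10e))^(8n)

Write the integrand as exp(8n ln x − 10x) and set f(x) = 8n ln x − 10x. Then f'(x) = 8n/x − 10 = 0 at x* = 8n/10, and f''(x*) = −8n/x*^2 = −10^2/(8n). Laplace's method (interior maximum) gives
  I(n) ~ e^(f(x*)) · sqrt(2π / |f''(x*)|)
        = exp(8n ln(8n/10) − 8n) · sqrt(2π · 8n / 10^2)
        = (8n/10)^(8n) e^(−8n) · sqrt(2π·8n) / 10
        = (sqrt(2π·8n) / 10) · (8n/(10e))^(8n).
This matches Γ(8n+1)/10^(8n+1) with Stirling applied to Γ.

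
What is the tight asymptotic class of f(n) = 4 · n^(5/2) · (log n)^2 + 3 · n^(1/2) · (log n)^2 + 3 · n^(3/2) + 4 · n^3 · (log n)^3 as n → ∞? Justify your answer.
f(n) ∈ Θ(n^3 · (log n)^3)

Compare the terms by growth order. For large n, n^a · (log n)^b dominates n^a' · (log n)^b' iff a > a', or (a = a' and b > b'). Ranking the 4 terms shows the dominant one is 4 · n^3 · (log n)^3. Hence f(n) ∈ Θ(n^3 · (log n)^3).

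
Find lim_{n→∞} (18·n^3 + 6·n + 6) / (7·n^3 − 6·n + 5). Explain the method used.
lim = 18/7

For large n the leading n^3 terms dominate both numerator and denominator. Dividing top and bottom by n^3, every other term tends to 0, leaving 18/7.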